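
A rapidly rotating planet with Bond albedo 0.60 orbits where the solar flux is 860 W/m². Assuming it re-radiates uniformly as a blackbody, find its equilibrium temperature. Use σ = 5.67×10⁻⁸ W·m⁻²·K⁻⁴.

T ≈ 197 K

Power absorbed = (1−a)S·πR²; power emitted = 4πR²σT⁴. Equating and cancelling πR²:
T = ((1−a)S / 4σ)^(1/4) = (344 / (4 × 5.67×10⁻⁸))^(1/4) = (1.52×10^9)^(1/4).
T = 197 K.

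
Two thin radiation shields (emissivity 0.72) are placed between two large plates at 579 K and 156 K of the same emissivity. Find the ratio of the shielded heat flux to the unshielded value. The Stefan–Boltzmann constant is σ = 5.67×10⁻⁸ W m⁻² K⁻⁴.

ratio ≈ 0.333

With N identical shields there are N+1 = 3 gaps in series, each with the same radiative resistance, so the flux falls to 1/(N+1) of its unshielded value.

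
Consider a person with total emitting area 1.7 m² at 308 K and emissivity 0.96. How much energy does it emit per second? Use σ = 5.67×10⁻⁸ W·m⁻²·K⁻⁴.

P ≈ 833 W

Stefan–Boltzmann: P = εσAT⁴ = 0.96 × 5.67×10⁻⁸ × 1.70 × (308)⁴ = 0.96 × 5.67×10⁻⁸ × 1.70 × 9.00×10^9.
P = 833 W.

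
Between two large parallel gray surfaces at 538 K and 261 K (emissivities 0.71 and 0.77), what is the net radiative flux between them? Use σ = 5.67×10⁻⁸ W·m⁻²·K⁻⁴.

For two large parallel gray plates, q = σ(T₁⁴ − T₂⁴) / (1/ε₁ + 1/ε₂ − 1).
1/ε₁ + 1/ε₂ − 1 = 1/0.71 + 1/0.77 − 1 = 1.707.
T₁⁴ − T₂⁴ = 8.38×10^10 − 4.64×10^9 = 7.91×10^10 K⁴.
q = 5.67×10⁻⁸ × 7.91×10^10 / 1.707 = 2630 W/m².

q ≈ 2630 W/m²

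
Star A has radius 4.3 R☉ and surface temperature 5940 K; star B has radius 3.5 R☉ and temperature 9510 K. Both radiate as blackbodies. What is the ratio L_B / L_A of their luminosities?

L = 4πR²σT⁴ ∝ R²T⁴, so L_B/L_A = (3.5/4.3)² × (9510/5940)⁴ = 0.663 × 6.57 = 4.35.

L_B/L_A ≈ 4.35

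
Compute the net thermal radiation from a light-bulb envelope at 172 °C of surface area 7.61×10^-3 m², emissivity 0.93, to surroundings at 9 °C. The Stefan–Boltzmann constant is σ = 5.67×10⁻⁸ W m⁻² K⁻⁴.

Q ≈ 13.2 W

Convert: 172 °C = 445 K; 9 °C = 282 K.
Q = εσA(T⁴ − T_s⁴). T⁴ − T_s⁴ = (445)⁴ − (282)⁴ = 3.92×10^10 − 6.32×10^9 = 3.29×10^10 K⁴.
Q = 0.93 × 5.67×10⁻⁸ × 7.61×10^-3 × 3.29×10^10 = 13.2 W.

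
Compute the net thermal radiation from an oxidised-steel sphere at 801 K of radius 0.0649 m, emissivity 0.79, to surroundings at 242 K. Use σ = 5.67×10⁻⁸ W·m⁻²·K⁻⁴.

A = 4πr² = 4π × (0.0649)² = 0.0529 m².
Q = εσA(T⁴ − T_s⁴). T⁴ − T_s⁴ = (801)⁴ − (242)⁴ = 4.12×10^11 − 3.43×10^9 = 4.08×10^11 K⁴.
Q = 0.79 × 5.67×10⁻⁸ × 0.0529 × 4.08×10^11 = 968 W.

Q ≈ 968 W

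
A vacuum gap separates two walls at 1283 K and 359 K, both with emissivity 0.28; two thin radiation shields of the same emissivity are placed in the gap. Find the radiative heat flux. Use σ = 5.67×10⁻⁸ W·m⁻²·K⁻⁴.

Each of the 3 gaps contributes resistance (2/ε − 1) = 2/0.28 − 1 = 6.143; total = 18.43.
q = σ(T₁⁴ − T₂⁴) / 18.43 = 5.67×10⁻⁸ × 2.69×10^12 / 18.43 = 8290 W/m².

q ≈ 8290 W/m²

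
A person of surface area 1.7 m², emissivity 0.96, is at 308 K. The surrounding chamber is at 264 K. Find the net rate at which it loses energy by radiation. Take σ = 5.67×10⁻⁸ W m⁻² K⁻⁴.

Q = εσA(T⁴ − T_s⁴). T⁴ − T_s⁴ = (308)⁴ − (264)⁴ = 9.00×10^9 − 4.86×10^9 = 4.14×10^9 K⁴.
Q = 0.96 × 5.67×10⁻⁸ × 1.70 × 4.14×10^9 = 383 W.

Q ≈ 383 W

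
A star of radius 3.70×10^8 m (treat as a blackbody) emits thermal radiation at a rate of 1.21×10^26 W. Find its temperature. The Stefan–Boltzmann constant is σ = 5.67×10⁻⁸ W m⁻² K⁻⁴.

A = 4πr² = 4π × (3.70×10^8)² = 1.72×10^18 m².
From P = σAT⁴, T = (P / σA)^(1/4) = (1.21×10^26 / (5.67×10⁻⁸ × 1.72×10^18))^(1/4).
T = (1.24×10^15)^(1/4) = 5930 K.

T ≈ 5930 K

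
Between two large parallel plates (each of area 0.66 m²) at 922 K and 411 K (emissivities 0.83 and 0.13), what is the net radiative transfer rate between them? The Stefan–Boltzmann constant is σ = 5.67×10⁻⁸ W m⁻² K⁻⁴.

Q ≈ 3290 W

For two large parallel gray plates, q = σ(T₁⁴ − T₂⁴) / (1/ε₁ + 1/ε₂ − 1).
1/ε₁ + 1/ε₂ − 1 = 1/0.83 + 1/0.13 − 1 = 7.897.
T₁⁴ − T₂⁴ = 7.23×10^11 − 2.85×10^10 = 6.94×10^11 K⁴.
q = 5.67×10⁻⁸ × 6.94×10^11 / 7.897 = 4980 W/m².
Q = q·A = 4980 × 0.66 = 3290 W.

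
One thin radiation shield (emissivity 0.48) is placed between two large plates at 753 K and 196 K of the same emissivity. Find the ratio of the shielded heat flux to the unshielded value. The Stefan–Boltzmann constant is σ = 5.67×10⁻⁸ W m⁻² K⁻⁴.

ratio ≈ 0.500

With N identical shields there are N+1 = 2 gaps in series, each with the same radiative resistance, so the flux falls to 1/(N+1) of its unshielded value.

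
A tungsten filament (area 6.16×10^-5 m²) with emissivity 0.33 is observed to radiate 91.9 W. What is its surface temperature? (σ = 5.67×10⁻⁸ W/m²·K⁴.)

From P = εσAT⁴, T = (P / εσA)^(1/4) = (91.9 / (0.33 × 5.67×10⁻⁸ × 6.16×10^-5))^(1/4).
T = (7.97×10^13)^(1/4) = 2990 K.

T ≈ 2990 K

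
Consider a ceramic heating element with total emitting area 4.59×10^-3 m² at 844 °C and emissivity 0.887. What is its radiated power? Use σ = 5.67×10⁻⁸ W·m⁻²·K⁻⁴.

844 °C = 1117 K.
Stefan–Boltzmann: P = εσAT⁴ = 0.887 × 5.67×10⁻⁸ × 4.59×10^-3 × (1117)⁴ = 0.887 × 5.67×10⁻⁸ × 4.59×10^-3 × 1.56×10^12.
P = 359 W.

P ≈ 359 W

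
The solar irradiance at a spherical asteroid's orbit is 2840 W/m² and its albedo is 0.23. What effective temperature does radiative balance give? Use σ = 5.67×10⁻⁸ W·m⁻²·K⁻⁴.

Power absorbed = (1−a)S·πR²; power emitted = 4πR²σT⁴. Equating and cancelling πR²:
T = ((1−a)S / 4σ)^(1/4) = (2190 / (4 × 5.67×10⁻⁸))^(1/4) = (9.64×10^9)^(1/4).
T = 313 K.

T ≈ 313 K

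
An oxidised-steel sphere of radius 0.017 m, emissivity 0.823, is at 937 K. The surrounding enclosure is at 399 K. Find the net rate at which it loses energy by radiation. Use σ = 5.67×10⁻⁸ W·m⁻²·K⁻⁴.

Q ≈ 126 W

A = 4πr² = 4π × (0.017)² = 3.63×10^-3 m².
Q = εσA(T⁴ − T_s⁴). T⁴ − T_s⁴ = (937)⁴ − (399)⁴ = 7.71×10^11 − 2.53×10^10 = 7.45×10^11 K⁴.
Q = 0.823 × 5.67×10⁻⁸ × 3.63×10^-3 × 7.45×10^11 = 126 W.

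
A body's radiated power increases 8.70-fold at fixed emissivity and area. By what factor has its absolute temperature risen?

factor ≈ 1.72

P ∝ T⁴ ⇒ T ∝ P^(1/4), so T scales by (8.70)^(1/4) = 1.72.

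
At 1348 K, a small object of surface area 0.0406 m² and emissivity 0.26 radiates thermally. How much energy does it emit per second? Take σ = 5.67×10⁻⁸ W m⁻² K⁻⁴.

P ≈ 1980 W

P = εσAT⁴ = 0.26 × 5.67×10⁻⁸ × 0.0406 × (1348)⁴ = 0.26 × 5.67×10⁻⁸ × 0.0406 × 3.30×10^12.
P = 1980 W.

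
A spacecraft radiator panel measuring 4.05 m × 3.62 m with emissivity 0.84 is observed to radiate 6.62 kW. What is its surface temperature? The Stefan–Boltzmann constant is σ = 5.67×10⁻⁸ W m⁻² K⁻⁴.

T ≈ 312 K

A = 4.05 × 3.62 = 14.7 m².
From P = εσAT⁴, T = (P / εσA)^(1/4) = (6620 / (0.84 × 5.67×10⁻⁸ × 14.7))^(1/4).
T = (9.48×10^9)^(1/4) = 312 K.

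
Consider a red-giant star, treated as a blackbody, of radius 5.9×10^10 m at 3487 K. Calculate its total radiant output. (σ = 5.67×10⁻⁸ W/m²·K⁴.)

A = 4πr² = 4π × (5.9×10^10)² = 4.37×10^22 m².
P = σAT⁴ = 5.67×10⁻⁸ × 4.37×10^22 × (3487)⁴ = 5.67×10⁻⁸ × 4.37×10^22 × 1.48×10^14.
P = 3.67×10^29 W.

P ≈ 3.67×10^29 W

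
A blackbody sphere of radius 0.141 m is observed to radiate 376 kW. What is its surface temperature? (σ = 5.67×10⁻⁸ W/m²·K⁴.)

T ≈ 2270 K

A = 4πr² = 4π × (0.141)² = 0.250 m².
From P = σAT⁴, T = (P / σA)^(1/4) = (3.76×10^5 / (5.67×10⁻⁸ × 0.250))^(1/4).
T = (2.65×10^13)^(1/4) = 2270 K.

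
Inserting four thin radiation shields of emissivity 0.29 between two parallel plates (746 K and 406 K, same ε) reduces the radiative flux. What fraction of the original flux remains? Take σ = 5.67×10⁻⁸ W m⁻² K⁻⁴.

With N identical shields there are N+1 = 5 gaps in series, each with the same radiative resistance, so the flux falls to 1/(N+1) of its unshielded value.

ratio ≈ 0.200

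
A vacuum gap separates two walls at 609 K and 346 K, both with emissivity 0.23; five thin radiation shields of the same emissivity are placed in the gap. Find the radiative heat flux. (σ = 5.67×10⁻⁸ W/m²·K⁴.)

Each of the 6 gaps contributes resistance (2/ε − 1) = 2/0.23 − 1 = 7.696; total = 46.17.
q = σ(T₁⁴ − T₂⁴) / 46.17 = 5.67×10⁻⁸ × 1.23×10^11 / 46.17 = 151 W/m².

q ≈ 151 W/m²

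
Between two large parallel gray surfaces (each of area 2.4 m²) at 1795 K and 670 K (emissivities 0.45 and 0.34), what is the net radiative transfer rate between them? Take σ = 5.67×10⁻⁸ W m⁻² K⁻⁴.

For two large parallel gray plates, q = σ(T₁⁴ − T₂⁴) / (1/ε₁ + 1/ε₂ − 1).
1/ε₁ + 1/ε₂ − 1 = 1/0.45 + 1/0.34 − 1 = 4.163.
T₁⁴ − T₂⁴ = 1.04×10^13 − 2.02×10^11 = 1.02×10^13 K⁴.
q = 5.67×10⁻⁸ × 1.02×10^13 / 4.163 = 1.39×10^5 W/m².
Q = q·A = 1.39×10^5 × 2.4 = 3.33×10^5 W.

Q ≈ 3.33×10^5 W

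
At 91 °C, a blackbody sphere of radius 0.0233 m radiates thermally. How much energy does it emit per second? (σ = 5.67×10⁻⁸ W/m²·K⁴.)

P ≈ 6.79 W

A = 4πr² = 4π × (0.0233)² = 6.82×10^-3 m².
91 °C = 364 K.
P = σAT⁴ = 5.67×10⁻⁸ × 6.82×10^-3 × (364)⁴ = 5.67×10⁻⁸ × 6.82×10^-3 × 1.76×10^10.
P = 6.79 W.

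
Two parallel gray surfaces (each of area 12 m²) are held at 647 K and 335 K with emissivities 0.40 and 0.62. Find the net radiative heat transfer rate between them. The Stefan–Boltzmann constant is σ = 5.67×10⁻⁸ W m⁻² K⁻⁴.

Q ≈ 35500 W

For two large parallel gray plates, q = σ(T₁⁴ − T₂⁴) / (1/ε₁ + 1/ε₂ − 1).
1/ε₁ + 1/ε₂ − 1 = 1/0.40 + 1/0.62 − 1 = 3.113.
T₁⁴ − T₂⁴ = 1.75×10^11 − 1.26×10^10 = 1.63×10^11 K⁴.
q = 5.67×10⁻⁸ × 1.63×10^11 / 3.113 = 2960 W/m².
Q = q·A = 2960 × 12 = 35500 W.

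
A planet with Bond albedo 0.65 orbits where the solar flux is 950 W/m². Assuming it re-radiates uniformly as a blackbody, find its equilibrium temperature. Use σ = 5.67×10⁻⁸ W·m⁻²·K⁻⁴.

T ≈ 196 K

Power absorbed = (1−a)S·πR²; power emitted = 4πR²σT⁴. Equating and cancelling πR²:
T = ((1−a)S / 4σ)^(1/4) = (332 / (4 × 5.67×10⁻⁸))^(1/4) = (1.47×10^9)^(1/4).
T = 196 K.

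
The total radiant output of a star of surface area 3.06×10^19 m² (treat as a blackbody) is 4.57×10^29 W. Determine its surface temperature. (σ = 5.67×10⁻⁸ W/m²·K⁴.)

T ≈ 22700 K

From P = σAT⁴, T = (P / σA)^(1/4) = (4.57×10^29 / (5.67×10⁻⁸ × 3.06×10^19))^(1/4).
T = (2.63×10^17)^(1/4) = 22700 K.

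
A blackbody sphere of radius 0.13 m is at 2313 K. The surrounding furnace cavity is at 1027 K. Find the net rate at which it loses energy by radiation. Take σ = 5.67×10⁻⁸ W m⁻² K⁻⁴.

Q ≈ 3.31×10^5 W

A = 4πr² = 4π × (0.13)² = 0.212 m².
Q = σA(T⁴ − T_s⁴). T⁴ − T_s⁴ = (2313)⁴ − (1027)⁴ = 2.86×10^13 − 1.11×10^12 = 2.75×10^13 K⁴.
Q = 5.67×10⁻⁸ × 0.212 × 2.75×10^13 = 3.31×10^5 W.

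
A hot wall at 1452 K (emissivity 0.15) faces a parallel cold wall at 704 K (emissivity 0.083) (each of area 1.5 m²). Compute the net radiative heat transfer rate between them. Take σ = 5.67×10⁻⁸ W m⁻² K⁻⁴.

Q ≈ 20200 W

For two large parallel gray plates, q = σ(T₁⁴ − T₂⁴) / (1/ε₁ + 1/ε₂ − 1).
1/ε₁ + 1/ε₂ − 1 = 1/0.15 + 1/0.083 − 1 = 17.71.
T₁⁴ − T₂⁴ = 4.44×10^12 − 2.46×10^11 = 4.20×10^12 K⁴.
q = 5.67×10⁻⁸ × 4.20×10^12 / 17.71 = 13400 W/m².
Q = q·A = 13400 × 1.5 = 20200 W.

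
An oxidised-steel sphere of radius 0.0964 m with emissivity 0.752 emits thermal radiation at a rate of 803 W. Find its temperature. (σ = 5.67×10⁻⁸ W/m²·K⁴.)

A = 4πr² = 4π × (0.0964)² = 0.117 m².
From P = εσAT⁴, T = (P / εσA)^(1/4) = (803 / (0.752 × 5.67×10⁻⁸ × 0.117))^(1/4).
T = (1.61×10^11)^(1/4) = 634 K.

T ≈ 634 K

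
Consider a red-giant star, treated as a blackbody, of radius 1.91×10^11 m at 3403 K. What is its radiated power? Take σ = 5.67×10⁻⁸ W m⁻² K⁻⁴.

A = 4πr² = 4π × (1.91×10^11)² = 4.58×10^23 m².
P = σAT⁴ = 5.67×10⁻⁸ × 4.58×10^23 × (3403)⁴ = 5.67×10⁻⁸ × 4.58×10^23 × 1.34×10^14.
P = 3.49×10^30 W.

P ≈ 3.49×10^30 W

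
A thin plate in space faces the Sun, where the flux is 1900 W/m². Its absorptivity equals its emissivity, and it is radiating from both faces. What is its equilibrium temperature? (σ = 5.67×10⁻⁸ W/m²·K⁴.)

Absorbed flux αS = emitted flux 2εσT⁴ per unit area; with α = ε this gives T = (S/2σ)^(1/4).
T = (1900 / (2 × 5.67×10⁻⁸))^(1/4) = (1.68×10^10)^(1/4).
T = 360 K.

T ≈ 360 K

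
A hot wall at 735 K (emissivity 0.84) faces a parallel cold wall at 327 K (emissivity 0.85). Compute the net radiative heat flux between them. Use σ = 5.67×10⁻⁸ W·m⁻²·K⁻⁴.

For two large parallel gray plates, q = σ(T₁⁴ − T₂⁴) / (1/ε₁ + 1/ε₂ − 1).
1/ε₁ + 1/ε₂ − 1 = 1/0.84 + 1/0.85 − 1 = 1.367.
T₁⁴ − T₂⁴ = 2.92×10^11 − 1.14×10^10 = 2.80×10^11 K⁴.
q = 5.67×10⁻⁸ × 2.80×10^11 / 1.367 = 11600 W/m².

q ≈ 11600 W/m²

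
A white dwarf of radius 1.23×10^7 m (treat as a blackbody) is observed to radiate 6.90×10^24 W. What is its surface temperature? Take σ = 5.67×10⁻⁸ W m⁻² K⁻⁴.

A = 4πr² = 4π × (1.23×10^7)² = 1.90×10^15 m².
From P = σAT⁴, T = (P / σA)^(1/4) = (6.90×10^24 / (5.67×10⁻⁸ × 1.90×10^15))^(1/4).
T = (6.40×10^16)^(1/4) = 15900 K.

T ≈ 15900 K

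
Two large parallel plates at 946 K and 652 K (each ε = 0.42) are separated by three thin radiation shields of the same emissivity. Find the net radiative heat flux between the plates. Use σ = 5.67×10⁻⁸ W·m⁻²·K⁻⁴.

q ≈ 2340 W/m²

Each of the 4 gaps contributes resistance (2/ε − 1) = 2/0.42 − 1 = 3.762; total = 15.05.
q = σ(T₁⁴ − T₂⁴) / 15.05 = 5.67×10⁻⁸ × 6.20×10^11 / 15.05 = 2340 W/m².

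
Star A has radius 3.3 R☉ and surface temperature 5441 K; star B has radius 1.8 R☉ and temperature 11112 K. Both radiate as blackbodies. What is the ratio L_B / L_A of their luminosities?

L = 4πR²σT⁴ ∝ R²T⁴, so L_B/L_A = (1.8/3.3)² × (11112/5441)⁴ = 0.298 × 17.4 = 5.18.

L_B/L_A ≈ 5.18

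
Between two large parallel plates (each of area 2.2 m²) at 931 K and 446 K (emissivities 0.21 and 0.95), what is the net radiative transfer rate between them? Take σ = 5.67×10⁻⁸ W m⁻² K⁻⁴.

For two large parallel gray plates, q = σ(T₁⁴ − T₂⁴) / (1/ε₁ + 1/ε₂ − 1).
1/ε₁ + 1/ε₂ − 1 = 1/0.21 + 1/0.95 − 1 = 4.815.
T₁⁴ − T₂⁴ = 7.51×10^11 − 3.96×10^10 = 7.12×10^11 K⁴.
q = 5.67×10⁻⁸ × 7.12×10^11 / 4.815 = 8380 W/m².
Q = q·A = 8380 × 2.2 = 18400 W.

Q ≈ 18400 W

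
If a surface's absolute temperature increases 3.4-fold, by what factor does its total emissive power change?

P ∝ T⁴, so the power scales as (3.4)⁴ = 134.

factor ≈ 134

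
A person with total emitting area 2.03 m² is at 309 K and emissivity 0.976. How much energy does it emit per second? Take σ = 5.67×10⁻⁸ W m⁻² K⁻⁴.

P ≈ 1020 W

P = εσAT⁴ = 0.976 × 5.67×10⁻⁸ × 2.03 × (309)⁴ = 0.976 × 5.67×10⁻⁸ × 2.03 × 9.12×10^9.
P = 1020 W.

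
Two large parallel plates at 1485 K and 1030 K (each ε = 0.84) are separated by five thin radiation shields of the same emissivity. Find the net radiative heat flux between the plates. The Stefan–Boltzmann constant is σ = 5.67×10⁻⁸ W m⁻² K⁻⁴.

Each of the 6 gaps contributes resistance (2/ε − 1) = 2/0.84 − 1 = 1.381; total = 8.286.
q = σ(T₁⁴ − T₂⁴) / 8.286 = 5.67×10⁻⁸ × 3.74×10^12 / 8.286 = 25600 W/m².

q ≈ 25600 W/m²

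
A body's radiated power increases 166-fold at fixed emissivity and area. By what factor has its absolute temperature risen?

P ∝ T⁴ ⇒ T ∝ P^(1/4), so T scales by (166)^(1/4) = 3.59.

factor ≈ 3.59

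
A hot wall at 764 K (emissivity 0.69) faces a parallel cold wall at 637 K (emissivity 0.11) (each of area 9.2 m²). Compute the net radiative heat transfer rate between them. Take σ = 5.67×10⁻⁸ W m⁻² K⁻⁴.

For two large parallel gray plates, q = σ(T₁⁴ − T₂⁴) / (1/ε₁ + 1/ε₂ − 1).
1/ε₁ + 1/ε₂ − 1 = 1/0.69 + 1/0.11 − 1 = 9.540.
T₁⁴ − T₂⁴ = 3.41×10^11 − 1.65×10^11 = 1.76×10^11 K⁴.
q = 5.67×10⁻⁸ × 1.76×10^11 / 9.540 = 1050 W/m².
Q = q·A = 1050 × 9.2 = 9630 W.

Q ≈ 9630 W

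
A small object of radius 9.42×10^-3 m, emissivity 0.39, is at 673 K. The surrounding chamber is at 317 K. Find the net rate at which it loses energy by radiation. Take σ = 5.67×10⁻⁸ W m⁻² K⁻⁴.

A = 4πr² = 4π × (9.42×10^-3)² = 1.12×10^-3 m².
Q = εσA(T⁴ − T_s⁴). T⁴ − T_s⁴ = (673)⁴ − (317)⁴ = 2.05×10^11 − 1.01×10^10 = 1.95×10^11 K⁴.
Q = 0.39 × 5.67×10⁻⁸ × 1.12×10^-3 × 1.95×10^11 = 4.81 W.

Q ≈ 4.81 W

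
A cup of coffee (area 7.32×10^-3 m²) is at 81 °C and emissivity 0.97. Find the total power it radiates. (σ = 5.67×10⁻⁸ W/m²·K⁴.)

P ≈ 6.32 W

81 °C = 354 K.
Stefan–Boltzmann: P = εσAT⁴ = 0.97 × 5.67×10⁻⁸ × 7.32×10^-3 × (354)⁴ = 0.97 × 5.67×10⁻⁸ × 7.32×10^-3 × 1.57×10^10.
P = 6.32 W.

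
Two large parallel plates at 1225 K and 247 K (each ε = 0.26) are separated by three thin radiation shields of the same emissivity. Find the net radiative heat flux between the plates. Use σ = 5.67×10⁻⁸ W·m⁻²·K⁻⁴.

q ≈ 4760 W/m²

Each of the 4 gaps contributes resistance (2/ε − 1) = 2/0.26 − 1 = 6.692; total = 26.77.
q = σ(T₁⁴ − T₂⁴) / 26.77 = 5.67×10⁻⁸ × 2.25×10^12 / 26.77 = 4760 W/m².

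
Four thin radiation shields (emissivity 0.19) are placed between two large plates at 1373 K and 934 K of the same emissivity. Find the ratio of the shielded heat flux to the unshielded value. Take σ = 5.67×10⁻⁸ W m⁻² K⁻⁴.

With N identical shields there are N+1 = 5 gaps in series, each with the same radiative resistance, so the flux falls to 1/(N+1) of its unshielded value.

ratio ≈ 0.200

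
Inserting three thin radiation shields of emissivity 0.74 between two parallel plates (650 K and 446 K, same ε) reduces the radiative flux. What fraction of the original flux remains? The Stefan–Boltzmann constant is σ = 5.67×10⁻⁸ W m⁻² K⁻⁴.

ratio ≈ 0.250

With N identical shields there are N+1 = 4 gaps in series, each with the same radiative resistance, so the flux falls to 1/(N+1) of its unshielded value.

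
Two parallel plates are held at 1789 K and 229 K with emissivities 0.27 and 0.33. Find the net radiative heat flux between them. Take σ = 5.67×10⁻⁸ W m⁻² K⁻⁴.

q ≈ 1.01×10^5 W/m²

For two large parallel gray plates, q = σ(T₁⁴ − T₂⁴) / (1/ε₁ + 1/ε₂ − 1).
1/ε₁ + 1/ε₂ − 1 = 1/0.27 + 1/0.33 − 1 = 5.734.
T₁⁴ − T₂⁴ = 1.02×10^13 − 2.75×10^9 = 1.02×10^13 K⁴.
q = 5.67×10⁻⁸ × 1.02×10^13 / 5.734 = 1.01×10^5 W/m².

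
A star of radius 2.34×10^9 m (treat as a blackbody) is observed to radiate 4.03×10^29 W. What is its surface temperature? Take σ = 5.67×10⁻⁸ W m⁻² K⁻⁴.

A = 4πr² = 4π × (2.34×10^9)² = 6.88×10^19 m².
From P = σAT⁴, T = (P / σA)^(1/4) = (4.03×10^29 / (5.67×10⁻⁸ × 6.88×10^19))^(1/4).
T = (1.03×10^17)^(1/4) = 17900 K.

T ≈ 17900 K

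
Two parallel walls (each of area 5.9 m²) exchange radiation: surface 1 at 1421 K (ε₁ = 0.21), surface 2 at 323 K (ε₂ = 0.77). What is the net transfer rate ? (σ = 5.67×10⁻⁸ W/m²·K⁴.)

Q ≈ 2.69×10^5 W

For two large parallel gray plates, q = σ(T₁⁴ − T₂⁴) / (1/ε₁ + 1/ε₂ − 1).
1/ε₁ + 1/ε₂ − 1 = 1/0.21 + 1/0.77 − 1 = 5.061.
T₁⁴ − T₂⁴ = 4.08×10^12 − 1.09×10^10 = 4.07×10^12 K⁴.
q = 5.67×10⁻⁸ × 4.07×10^12 / 5.061 = 45600 W/m².
Q = q·A = 45600 × 5.9 = 2.69×10^5 W.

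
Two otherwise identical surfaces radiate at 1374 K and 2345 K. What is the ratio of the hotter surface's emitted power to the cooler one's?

ratio ≈ 8.48

P ∝ T⁴, so the ratio is (2345/1374)⁴ = (1.707)⁴ = 8.48.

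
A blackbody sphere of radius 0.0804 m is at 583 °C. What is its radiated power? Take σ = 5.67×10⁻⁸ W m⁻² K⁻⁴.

P ≈ 2470 W

A = 4πr² = 4π × (0.0804)² = 0.0812 m².
583 °C = 856 K.
P = σAT⁴ = 5.67×10⁻⁸ × 0.0812 × (856)⁴ = 5.67×10⁻⁸ × 0.0812 × 5.37×10^11.
P = 2470 W.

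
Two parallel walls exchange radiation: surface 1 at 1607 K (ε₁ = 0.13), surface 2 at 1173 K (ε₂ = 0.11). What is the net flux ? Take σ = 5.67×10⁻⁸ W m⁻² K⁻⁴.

q ≈ 17200 W/m²

For two large parallel gray plates, q = σ(T₁⁴ − T₂⁴) / (1/ε₁ + 1/ε₂ − 1).
1/ε₁ + 1/ε₂ − 1 = 1/0.13 + 1/0.11 − 1 = 15.78.
T₁⁴ − T₂⁴ = 6.67×10^12 − 1.89×10^12 = 4.78×10^12 K⁴.
q = 5.67×10⁻⁸ × 4.78×10^12 / 15.78 = 17200 W/m².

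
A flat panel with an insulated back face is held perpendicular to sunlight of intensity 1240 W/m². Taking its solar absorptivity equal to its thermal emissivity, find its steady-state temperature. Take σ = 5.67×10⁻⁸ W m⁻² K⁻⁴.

T ≈ 385 K

Absorbed flux αS = emitted flux εσT⁴ (one radiating face); with α = ε, T = (S/σ)^(1/4).
T = (1240 / 5.67×10⁻⁸)^(1/4) = (2.19×10^10)^(1/4).
T = 385 K.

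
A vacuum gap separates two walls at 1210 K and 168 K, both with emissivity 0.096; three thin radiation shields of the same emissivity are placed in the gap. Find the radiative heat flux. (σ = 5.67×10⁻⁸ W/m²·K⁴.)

Each of the 4 gaps contributes resistance (2/ε − 1) = 2/0.096 − 1 = 19.83; total = 79.33.
q = σ(T₁⁴ − T₂⁴) / 79.33 = 5.67×10⁻⁸ × 2.14×10^12 / 79.33 = 1530 W/m².

q ≈ 1530 W/m²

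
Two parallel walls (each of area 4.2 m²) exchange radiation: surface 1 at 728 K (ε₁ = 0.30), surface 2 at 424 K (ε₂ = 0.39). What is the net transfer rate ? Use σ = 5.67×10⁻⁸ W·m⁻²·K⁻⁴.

Q ≈ 12100 W

For two large parallel gray plates, q = σ(T₁⁴ − T₂⁴) / (1/ε₁ + 1/ε₂ − 1).
1/ε₁ + 1/ε₂ − 1 = 1/0.30 + 1/0.39 − 1 = 4.897.
T₁⁴ − T₂⁴ = 2.81×10^11 − 3.23×10^10 = 2.49×10^11 K⁴.
q = 5.67×10⁻⁸ × 2.49×10^11 / 4.897 = 2880 W/m².
Q = q·A = 2880 × 4.2 = 12100 W.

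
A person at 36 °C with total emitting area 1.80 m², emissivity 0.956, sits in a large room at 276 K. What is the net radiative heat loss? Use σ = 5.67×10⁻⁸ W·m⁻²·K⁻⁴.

Convert: 36 °C = 309 K.
Q = εσA(T⁴ − T_s⁴). T⁴ − T_s⁴ = (309)⁴ − (276)⁴ = 9.12×10^9 − 5.80×10^9 = 3.31×10^9 K⁴.
Q = 0.956 × 5.67×10⁻⁸ × 1.80 × 3.31×10^9 = 323 W.

Q ≈ 323 W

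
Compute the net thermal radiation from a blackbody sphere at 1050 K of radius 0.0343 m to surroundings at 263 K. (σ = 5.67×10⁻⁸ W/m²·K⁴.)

A = 4πr² = 4π × (0.0343)² = 0.0148 m².
Q = σA(T⁴ − T_s⁴). T⁴ − T_s⁴ = (1050)⁴ − (263)⁴ = 1.22×10^12 − 4.78×10^9 = 1.21×10^12 K⁴.
Q = 5.67×10⁻⁸ × 0.0148 × 1.21×10^12 = 1010 W.

Q ≈ 1010 W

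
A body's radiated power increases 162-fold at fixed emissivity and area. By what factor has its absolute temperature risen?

P ∝ T⁴ ⇒ T ∝ P^(1/4), so T scales by (162)^(1/4) = 3.57.

factor ≈ 3.57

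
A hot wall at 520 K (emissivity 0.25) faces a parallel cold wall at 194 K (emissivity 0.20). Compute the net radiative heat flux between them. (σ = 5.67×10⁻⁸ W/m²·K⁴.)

q ≈ 508 W/m²

For two large parallel gray plates, q = σ(T₁⁴ − T₂⁴) / (1/ε₁ + 1/ε₂ − 1).
1/ε₁ + 1/ε₂ − 1 = 1/0.25 + 1/0.20 − 1 = 8.000.
T₁⁴ − T₂⁴ = 7.31×10^10 − 1.42×10^9 = 7.17×10^10 K⁴.
q = 5.67×10⁻⁸ × 7.17×10^10 / 8.000 = 508 W/m².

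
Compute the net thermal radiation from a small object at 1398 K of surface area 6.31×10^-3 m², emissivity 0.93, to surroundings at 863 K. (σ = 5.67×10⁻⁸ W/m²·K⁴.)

Q = εσA(T⁴ − T_s⁴). T⁴ − T_s⁴ = (1398)⁴ − (863)⁴ = 3.82×10^12 − 5.55×10^11 = 3.27×10^12 K⁴.
Q = 0.93 × 5.67×10⁻⁸ × 6.31×10^-3 × 3.27×10^12 = 1090 W.

Q ≈ 1090 W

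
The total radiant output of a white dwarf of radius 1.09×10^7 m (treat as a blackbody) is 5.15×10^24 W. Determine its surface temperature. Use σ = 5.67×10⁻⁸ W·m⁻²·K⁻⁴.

T ≈ 15700 K

A = 4πr² = 4π × (1.09×10^7)² = 1.49×10^15 m².
From P = σAT⁴, T = (P / σA)^(1/4) = (5.15×10^24 / (5.67×10⁻⁸ × 1.49×10^15))^(1/4).
T = (6.08×10^16)^(1/4) = 15700 K.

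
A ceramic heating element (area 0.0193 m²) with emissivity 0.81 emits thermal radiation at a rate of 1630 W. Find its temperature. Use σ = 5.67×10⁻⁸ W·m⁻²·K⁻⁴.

From P = εσAT⁴, T = (P / εσA)^(1/4) = (1630 / (0.81 × 5.67×10⁻⁸ × 0.0193))^(1/4).
T = (1.84×10^12)^(1/4) = 1160 K.

T ≈ 1160 K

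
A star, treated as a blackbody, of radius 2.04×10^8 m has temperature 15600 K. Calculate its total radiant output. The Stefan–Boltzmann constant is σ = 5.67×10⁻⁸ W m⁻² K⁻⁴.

A = 4πr² = 4π × (2.04×10^8)² = 5.23×10^17 m².
P = σAT⁴ = 5.67×10⁻⁸ × 5.23×10^17 × (15600)⁴ = 5.67×10⁻⁸ × 5.23×10^17 × 5.92×10^16.
P = 1.76×10^27 W.

P ≈ 1.76×10^27 W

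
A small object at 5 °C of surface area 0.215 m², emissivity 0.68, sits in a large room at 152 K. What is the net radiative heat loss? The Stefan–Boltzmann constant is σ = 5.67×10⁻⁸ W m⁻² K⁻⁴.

Q ≈ 45.1 W

Convert: 5 °C = 278 K.
Q = εσA(T⁴ − T_s⁴). T⁴ − T_s⁴ = (278)⁴ − (152)⁴ = 5.97×10^9 − 5.34×10^8 = 5.44×10^9 K⁴.
Q = 0.68 × 5.67×10⁻⁸ × 0.215 × 5.44×10^9 = 45.1 W.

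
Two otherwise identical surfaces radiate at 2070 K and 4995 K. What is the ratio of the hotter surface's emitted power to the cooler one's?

ratio ≈ 33.9

P ∝ T⁴, so the ratio is (4995/2070)⁴ = (2.413)⁴ = 33.9.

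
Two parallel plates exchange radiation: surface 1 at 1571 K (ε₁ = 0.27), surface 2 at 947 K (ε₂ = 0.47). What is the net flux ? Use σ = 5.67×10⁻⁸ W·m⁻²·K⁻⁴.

For two large parallel gray plates, q = σ(T₁⁴ − T₂⁴) / (1/ε₁ + 1/ε₂ − 1).
1/ε₁ + 1/ε₂ − 1 = 1/0.27 + 1/0.47 − 1 = 4.831.
T₁⁴ − T₂⁴ = 6.09×10^12 − 8.04×10^11 = 5.29×10^12 K⁴.
q = 5.67×10⁻⁸ × 5.29×10^12 / 4.831 = 62000 W/m².

q ≈ 62000 W/m²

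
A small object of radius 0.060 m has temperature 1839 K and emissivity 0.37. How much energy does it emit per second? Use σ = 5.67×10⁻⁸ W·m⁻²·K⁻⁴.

A = 4πr² = 4π × (0.060)² = 0.0452 m².
P = εσAT⁴ = 0.37 × 5.67×10⁻⁸ × 0.0452 × (1839)⁴ = 0.37 × 5.67×10⁻⁸ × 0.0452 × 1.14×10^13.
P = 10900 W.

P ≈ 10900 W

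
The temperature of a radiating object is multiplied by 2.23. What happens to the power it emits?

P ∝ T⁴, so the power scales as (2.23)⁴ = 24.7.

factor ≈ 24.7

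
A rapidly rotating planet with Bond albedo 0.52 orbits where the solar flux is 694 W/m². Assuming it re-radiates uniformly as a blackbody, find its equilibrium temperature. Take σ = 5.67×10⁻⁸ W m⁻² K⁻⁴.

Power absorbed = (1−a)S·πR²; power emitted = 4πR²σT⁴. Equating and cancelling πR²:
T = ((1−a)S / 4σ)^(1/4) = (333 / (4 × 5.67×10⁻⁸))^(1/4) = (1.47×10^9)^(1/4).
T = 196 K.

T ≈ 196 K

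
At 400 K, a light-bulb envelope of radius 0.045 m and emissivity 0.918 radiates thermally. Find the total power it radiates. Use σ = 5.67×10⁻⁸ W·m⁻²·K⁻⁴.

P ≈ 33.9 W

A = 4πr² = 4π × (0.045)² = 0.0254 m².
P = εσAT⁴ = 0.918 × 5.67×10⁻⁸ × 0.0254 × (400)⁴ = 0.918 × 5.67×10⁻⁸ × 0.0254 × 2.56×10^10.
P = 33.9 W.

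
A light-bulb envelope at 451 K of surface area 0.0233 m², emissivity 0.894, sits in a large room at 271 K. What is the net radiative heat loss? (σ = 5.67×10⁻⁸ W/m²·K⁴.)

Q ≈ 42.5 W

Q = εσA(T⁴ − T_s⁴). T⁴ − T_s⁴ = (451)⁴ − (271)⁴ = 4.14×10^10 − 5.39×10^9 = 3.60×10^10 K⁴.
Q = 0.894 × 5.67×10⁻⁸ × 0.0233 × 3.60×10^10 = 42.5 W.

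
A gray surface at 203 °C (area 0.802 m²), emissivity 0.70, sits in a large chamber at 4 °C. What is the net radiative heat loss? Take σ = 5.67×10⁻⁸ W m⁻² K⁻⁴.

Convert: 203 °C = 476 K; 4 °C = 277 K.
Q = εσA(T⁴ − T_s⁴). T⁴ − T_s⁴ = (476)⁴ − (277)⁴ = 5.13×10^10 − 5.89×10^9 = 4.54×10^10 K⁴.
Q = 0.70 × 5.67×10⁻⁸ × 0.802 × 4.54×10^10 = 1450 W.

Q ≈ 1450 W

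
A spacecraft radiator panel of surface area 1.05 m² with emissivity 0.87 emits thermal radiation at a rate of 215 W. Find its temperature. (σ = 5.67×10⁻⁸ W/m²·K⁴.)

From P = εσAT⁴, T = (P / εσA)^(1/4) = (215 / (0.87 × 5.67×10⁻⁸ × 1.05))^(1/4).
T = (4.15×10^9)^(1/4) = 254 K.

T ≈ 254 K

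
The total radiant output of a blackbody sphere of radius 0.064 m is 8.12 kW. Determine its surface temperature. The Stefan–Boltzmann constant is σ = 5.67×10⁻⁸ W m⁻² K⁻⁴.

A = 4πr² = 4π × (0.064)² = 0.0515 m².
From P = σAT⁴, T = (P / σA)^(1/4) = (8120 / (5.67×10⁻⁸ × 0.0515))^(1/4).
T = (2.78×10^12)^(1/4) = 1290 K.

T ≈ 1290 K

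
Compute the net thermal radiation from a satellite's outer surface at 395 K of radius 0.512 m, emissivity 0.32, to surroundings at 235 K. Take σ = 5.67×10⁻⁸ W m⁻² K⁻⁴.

Q ≈ 1270 W

A = 4πr² = 4π × (0.512)² = 3.29 m².
Q = εσA(T⁴ − T_s⁴). T⁴ − T_s⁴ = (395)⁴ − (235)⁴ = 2.43×10^10 − 3.05×10^9 = 2.13×10^10 K⁴.
Q = 0.32 × 5.67×10⁻⁸ × 3.29 × 2.13×10^10 = 1270 W.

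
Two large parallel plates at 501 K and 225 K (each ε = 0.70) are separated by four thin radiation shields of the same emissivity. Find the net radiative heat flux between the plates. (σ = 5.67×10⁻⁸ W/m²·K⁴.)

q ≈ 369 W/m²

Each of the 5 gaps contributes resistance (2/ε − 1) = 2/0.70 − 1 = 1.857; total = 9.286.
q = σ(T₁⁴ − T₂⁴) / 9.286 = 5.67×10⁻⁸ × 6.04×10^10 / 9.286 = 369 W/m².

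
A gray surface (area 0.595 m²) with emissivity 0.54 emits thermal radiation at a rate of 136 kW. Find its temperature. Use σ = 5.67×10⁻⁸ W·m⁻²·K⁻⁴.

T ≈ 1650 K

From P = εσAT⁴, T = (P / εσA)^(1/4) = (1.36×10^5 / (0.54 × 5.67×10⁻⁸ × 0.595))^(1/4).
T = (7.47×10^12)^(1/4) = 1650 K.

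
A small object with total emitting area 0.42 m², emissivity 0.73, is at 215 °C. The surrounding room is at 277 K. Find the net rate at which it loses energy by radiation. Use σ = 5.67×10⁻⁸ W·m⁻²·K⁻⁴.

Q ≈ 884 W

Convert: 215 °C = 488 K.
Q = εσA(T⁴ − T_s⁴). T⁴ − T_s⁴ = (488)⁴ − (277)⁴ = 5.67×10^10 − 5.89×10^9 = 5.08×10^10 K⁴.
Q = 0.73 × 5.67×10⁻⁸ × 0.420 × 5.08×10^10 = 884 W.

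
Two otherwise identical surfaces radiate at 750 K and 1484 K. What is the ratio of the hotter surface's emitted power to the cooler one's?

P ∝ T⁴, so the ratio is (1484/750)⁴ = (1.979)⁴ = 15.3.

ratio ≈ 15.3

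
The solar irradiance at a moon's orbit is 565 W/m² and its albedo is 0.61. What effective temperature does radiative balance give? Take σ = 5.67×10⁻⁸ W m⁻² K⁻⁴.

T ≈ 177 K

Power absorbed = (1−a)S·πR²; power emitted = 4πR²σT⁴. Equating and cancelling πR²:
T = ((1−a)S / 4σ)^(1/4) = (220 / (4 × 5.67×10⁻⁸))^(1/4) = (9.72×10^8)^(1/4).
T = 177 K.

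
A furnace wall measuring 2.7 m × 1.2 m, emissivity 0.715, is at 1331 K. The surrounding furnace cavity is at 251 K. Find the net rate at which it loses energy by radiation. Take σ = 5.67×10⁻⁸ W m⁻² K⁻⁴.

A = 2.7 × 1.2 = 3.24 m².
Q = εσA(T⁴ − T_s⁴). T⁴ − T_s⁴ = (1331)⁴ − (251)⁴ = 3.14×10^12 − 3.97×10^9 = 3.13×10^12 K⁴.
Q = 0.715 × 5.67×10⁻⁸ × 3.24 × 3.13×10^12 = 4.12×10^5 W.

Q ≈ 4.12×10^5 W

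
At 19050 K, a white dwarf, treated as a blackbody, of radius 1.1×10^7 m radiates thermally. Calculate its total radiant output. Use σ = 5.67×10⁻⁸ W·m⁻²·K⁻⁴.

P ≈ 1.14×10^25 W

A = 4πr² = 4π × (1.1×10^7)² = 1.52×10^15 m².
P = σAT⁴ = 5.67×10⁻⁸ × 1.52×10^15 × (19050)⁴ = 5.67×10⁻⁸ × 1.52×10^15 × 1.32×10^17.
P = 1.14×10^25 W.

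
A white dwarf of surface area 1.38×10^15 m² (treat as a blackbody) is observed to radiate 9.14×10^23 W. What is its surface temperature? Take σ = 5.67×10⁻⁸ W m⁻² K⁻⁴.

T ≈ 10400 K

From P = σAT⁴, T = (P / σA)^(1/4) = (9.14×10^23 / (5.67×10⁻⁸ × 1.38×10^15))^(1/4).
T = (1.17×10^16)^(1/4) = 10400 K.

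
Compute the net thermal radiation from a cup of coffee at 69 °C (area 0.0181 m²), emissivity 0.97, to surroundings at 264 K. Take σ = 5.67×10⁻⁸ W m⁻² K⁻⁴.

Q ≈ 8.78 W

Convert: 69 °C = 342 K.
Q = εσA(T⁴ − T_s⁴). T⁴ − T_s⁴ = (342)⁴ − (264)⁴ = 1.37×10^10 − 4.86×10^9 = 8.82×10^9 K⁴.
Q = 0.97 × 5.67×10⁻⁸ × 0.0181 × 8.82×10^9 = 8.78 W.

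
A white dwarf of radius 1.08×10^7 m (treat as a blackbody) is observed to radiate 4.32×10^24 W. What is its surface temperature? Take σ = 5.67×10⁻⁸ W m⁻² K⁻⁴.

T ≈ 15100 K

A = 4πr² = 4π × (1.08×10^7)² = 1.47×10^15 m².
From P = σAT⁴, T = (P / σA)^(1/4) = (4.32×10^24 / (5.67×10⁻⁸ × 1.47×10^15))^(1/4).
T = (5.20×10^16)^(1/4) = 15100 K.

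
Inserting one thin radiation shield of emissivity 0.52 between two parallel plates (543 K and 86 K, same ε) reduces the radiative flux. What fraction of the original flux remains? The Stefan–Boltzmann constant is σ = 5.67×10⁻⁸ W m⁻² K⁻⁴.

ratio ≈ 0.500

With N identical shields there are N+1 = 2 gaps in series, each with the same radiative resistance, so the flux falls to 1/(N+1) of its unshielded value.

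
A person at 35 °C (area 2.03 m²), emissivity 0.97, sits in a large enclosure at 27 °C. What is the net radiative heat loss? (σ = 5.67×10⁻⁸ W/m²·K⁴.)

Q ≈ 100 W

Convert: 35 °C = 308 K; 27 °C = 300 K.
Q = εσA(T⁴ − T_s⁴). T⁴ − T_s⁴ = (308)⁴ − (300)⁴ = 9.00×10^9 − 8.10×10^9 = 8.99×10^8 K⁴.
Q = 0.97 × 5.67×10⁻⁸ × 2.03 × 8.99×10^8 = 100 W.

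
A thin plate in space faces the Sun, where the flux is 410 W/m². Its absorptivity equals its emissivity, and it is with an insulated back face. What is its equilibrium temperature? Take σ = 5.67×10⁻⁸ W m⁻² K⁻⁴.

Absorbed flux αS = emitted flux εσT⁴ (one radiating face); with α = ε, T = (S/σ)^(1/4).
T = (410 / 5.67×10⁻⁸)^(1/4) = (7.23×10^9)^(1/4).
T = 292 K.

T ≈ 292 K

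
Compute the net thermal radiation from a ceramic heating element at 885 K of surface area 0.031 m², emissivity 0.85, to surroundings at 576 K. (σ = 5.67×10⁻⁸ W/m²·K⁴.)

Q = εσA(T⁴ − T_s⁴). T⁴ − T_s⁴ = (885)⁴ − (576)⁴ = 6.13×10^11 − 1.10×10^11 = 5.03×10^11 K⁴.
Q = 0.85 × 5.67×10⁻⁸ × 0.0310 × 5.03×10^11 = 752 W.

Q ≈ 752 W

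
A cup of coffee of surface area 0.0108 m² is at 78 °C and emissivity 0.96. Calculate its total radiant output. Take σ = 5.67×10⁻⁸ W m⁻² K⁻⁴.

78 °C = 351 K.
P = εσAT⁴ = 0.96 × 5.67×10⁻⁸ × 0.0108 × (351)⁴ = 0.96 × 5.67×10⁻⁸ × 0.0108 × 1.52×10^10.
P = 8.92 W.

P ≈ 8.92 W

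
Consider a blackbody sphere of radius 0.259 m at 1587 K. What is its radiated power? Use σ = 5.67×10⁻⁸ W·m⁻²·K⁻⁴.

A = 4πr² = 4π × (0.259)² = 0.843 m².
P = σAT⁴ = 5.67×10⁻⁸ × 0.843 × (1587)⁴ = 5.67×10⁻⁸ × 0.843 × 6.34×10^12.
P = 3.03×10^5 W.

P ≈ 3.03×10^5 W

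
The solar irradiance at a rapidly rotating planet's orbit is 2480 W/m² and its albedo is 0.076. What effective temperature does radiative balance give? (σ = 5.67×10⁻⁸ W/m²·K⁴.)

T ≈ 317 K

Power absorbed = (1−a)S·πR²; power emitted = 4πR²σT⁴. Equating and cancelling πR²:
T = ((1−a)S / 4σ)^(1/4) = (2290 / (4 × 5.67×10⁻⁸))^(1/4) = (1.01×10^10)^(1/4).
T = 317 K.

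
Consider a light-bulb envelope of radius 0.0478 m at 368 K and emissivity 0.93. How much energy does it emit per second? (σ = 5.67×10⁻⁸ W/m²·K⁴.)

A = 4πr² = 4π × (0.0478)² = 0.0287 m².
Stefan–Boltzmann: P = εσAT⁴ = 0.93 × 5.67×10⁻⁸ × 0.0287 × (368)⁴ = 0.93 × 5.67×10⁻⁸ × 0.0287 × 1.83×10^10.
P = 27.8 W.

P ≈ 27.8 W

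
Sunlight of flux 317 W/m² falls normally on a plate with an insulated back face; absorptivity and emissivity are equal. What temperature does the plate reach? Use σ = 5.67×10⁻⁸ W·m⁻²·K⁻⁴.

T ≈ 273 K

Absorbed flux αS = emitted flux εσT⁴ (one radiating face); with α = ε, T = (S/σ)^(1/4).
T = (317 / 5.67×10⁻⁸)^(1/4) = (5.59×10^9)^(1/4).
T = 273 K.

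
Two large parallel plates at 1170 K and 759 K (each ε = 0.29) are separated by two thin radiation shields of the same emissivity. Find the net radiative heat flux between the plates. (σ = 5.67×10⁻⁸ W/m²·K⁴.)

q ≈ 4940 W/m²

Each of the 3 gaps contributes resistance (2/ε − 1) = 2/0.29 − 1 = 5.897; total = 17.69.
q = σ(T₁⁴ − T₂⁴) / 17.69 = 5.67×10⁻⁸ × 1.54×10^12 / 17.69 = 4940 W/m².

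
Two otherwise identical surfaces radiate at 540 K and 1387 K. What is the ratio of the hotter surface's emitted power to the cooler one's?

ratio ≈ 43.5

P ∝ T⁴, so the ratio is (1387/540)⁴ = (2.569)⁴ = 43.5.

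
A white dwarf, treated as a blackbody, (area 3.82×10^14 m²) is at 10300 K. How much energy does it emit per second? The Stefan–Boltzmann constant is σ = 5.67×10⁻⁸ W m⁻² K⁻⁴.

P ≈ 2.44×10^23 W

P = σAT⁴ = 5.67×10⁻⁸ × 3.82×10^14 × (10300)⁴ = 5.67×10⁻⁸ × 3.82×10^14 × 1.13×10^16.
P = 2.44×10^23 W.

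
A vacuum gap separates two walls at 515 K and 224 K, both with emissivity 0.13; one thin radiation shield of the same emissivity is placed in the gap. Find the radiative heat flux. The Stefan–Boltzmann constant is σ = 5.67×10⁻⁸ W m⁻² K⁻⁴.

Each of the 2 gaps contributes resistance (2/ε − 1) = 2/0.13 − 1 = 14.38; total = 28.77.
q = σ(T₁⁴ − T₂⁴) / 28.77 = 5.67×10⁻⁸ × 6.78×10^10 / 28.77 = 134 W/m².

q ≈ 134 W/m²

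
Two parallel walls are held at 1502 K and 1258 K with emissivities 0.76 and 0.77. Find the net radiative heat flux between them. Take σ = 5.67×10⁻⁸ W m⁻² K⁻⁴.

For two large parallel gray plates, q = σ(T₁⁴ − T₂⁴) / (1/ε₁ + 1/ε₂ − 1).
1/ε₁ + 1/ε₂ − 1 = 1/0.76 + 1/0.77 − 1 = 1.614.
T₁⁴ − T₂⁴ = 5.09×10^12 − 2.50×10^12 = 2.59×10^12 K⁴.
q = 5.67×10⁻⁸ × 2.59×10^12 / 1.614 = 90800 W/m².

q ≈ 90800 W/m²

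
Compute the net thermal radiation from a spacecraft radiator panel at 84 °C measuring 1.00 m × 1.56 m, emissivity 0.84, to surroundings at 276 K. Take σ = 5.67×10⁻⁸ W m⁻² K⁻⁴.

A = 1.00 × 1.56 = 1.56 m².
Convert: 84 °C = 357 K.
Q = εσA(T⁴ − T_s⁴). T⁴ − T_s⁴ = (357)⁴ − (276)⁴ = 1.62×10^10 − 5.80×10^9 = 1.04×10^10 K⁴.
Q = 0.84 × 5.67×10⁻⁸ × 1.56 × 1.04×10^10 = 776 W.

Q ≈ 776 W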